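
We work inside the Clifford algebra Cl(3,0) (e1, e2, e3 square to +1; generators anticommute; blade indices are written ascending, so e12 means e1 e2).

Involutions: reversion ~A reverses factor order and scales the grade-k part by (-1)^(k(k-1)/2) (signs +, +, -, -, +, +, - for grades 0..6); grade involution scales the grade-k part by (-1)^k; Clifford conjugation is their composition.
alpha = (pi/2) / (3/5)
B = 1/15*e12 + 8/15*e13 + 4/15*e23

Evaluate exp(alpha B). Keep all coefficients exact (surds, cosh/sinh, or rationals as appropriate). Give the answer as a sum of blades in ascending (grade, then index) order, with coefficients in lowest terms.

B^2 term by term: the squares give (1/15)^2*(e12)^2 + (8/15)^2*(e13)^2 + (4/15)^2*(e23)^2 = 1/225*(-1) + 64/225*(-1) + 16/225*(-1) = -9/25 (each basis 2-blade squares to minus the product of its generators' squares); cross terms between blades sharing an index anticommute and cancel. So B^2 = -9/25.
B^2 = -9/25 — the negative square puts this in the circular regime; l = 3/5, alpha*l = pi/2, so exp(alpha B) = cos(pi/2) + (sin(pi/2)/(3/5))*B = 0 + (5/3)*B.
Answer: 1/9*e12 + 8/9*e13 + 4/9*e23


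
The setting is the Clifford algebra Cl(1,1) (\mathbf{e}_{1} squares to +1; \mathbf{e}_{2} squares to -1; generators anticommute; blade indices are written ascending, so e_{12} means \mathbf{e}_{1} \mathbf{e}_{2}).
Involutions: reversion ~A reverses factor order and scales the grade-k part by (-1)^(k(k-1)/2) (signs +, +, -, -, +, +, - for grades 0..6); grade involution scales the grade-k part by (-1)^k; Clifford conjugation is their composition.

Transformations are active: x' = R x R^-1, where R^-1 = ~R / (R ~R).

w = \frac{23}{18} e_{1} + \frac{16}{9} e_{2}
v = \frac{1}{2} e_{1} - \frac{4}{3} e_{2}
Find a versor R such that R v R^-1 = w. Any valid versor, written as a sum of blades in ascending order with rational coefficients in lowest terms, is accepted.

Here q(v) = q(w) = -\frac{55}{36}; the classical choice R = v + w = \frac{16}{9} e_{1} + \frac{4}{9} e_{2} then realises v -> w under the sandwich.
Answer: \frac{16}{9} e_{1} + \frac{4}{9} e_{2}


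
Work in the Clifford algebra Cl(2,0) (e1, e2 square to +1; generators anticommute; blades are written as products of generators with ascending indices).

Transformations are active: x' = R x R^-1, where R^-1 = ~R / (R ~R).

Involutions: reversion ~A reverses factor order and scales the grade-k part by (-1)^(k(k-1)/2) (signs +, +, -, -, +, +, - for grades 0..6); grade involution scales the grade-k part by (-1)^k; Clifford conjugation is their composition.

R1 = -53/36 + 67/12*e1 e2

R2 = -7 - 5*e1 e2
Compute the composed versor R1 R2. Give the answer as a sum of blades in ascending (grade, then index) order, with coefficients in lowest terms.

Distribute over the terms of R1 (each basis-blade product reordered to ascending indices, repeated generators contracted through their squares):
(-53/36) R2 = 371/36 + 265/36*e1 e2
(67/12*e1 e2) R2 = 335/12 - 469/12*e1 e2
Summing the partial products and collecting blades:
Answer: 344/9 - 571/18*e1 e2


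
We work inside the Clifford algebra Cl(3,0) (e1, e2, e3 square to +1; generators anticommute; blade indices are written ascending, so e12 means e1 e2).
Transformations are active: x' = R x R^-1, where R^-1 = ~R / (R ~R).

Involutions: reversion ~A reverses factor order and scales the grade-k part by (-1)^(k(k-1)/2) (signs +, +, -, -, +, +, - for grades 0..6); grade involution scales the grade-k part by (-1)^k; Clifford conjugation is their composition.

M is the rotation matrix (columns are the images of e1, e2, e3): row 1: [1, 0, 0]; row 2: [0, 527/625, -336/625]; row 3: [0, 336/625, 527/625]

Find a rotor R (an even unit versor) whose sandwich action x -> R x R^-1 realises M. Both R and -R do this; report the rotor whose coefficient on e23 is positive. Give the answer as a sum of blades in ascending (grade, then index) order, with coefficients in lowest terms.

Method: write R = a + b12*e12 + b13*e13 + b23*e23 with a^2 + b12^2 + b13^2 + b23^2 = 1 (so R^-1 = ~R). Expanding the columns R e_j ~R gives tr M = 4a^2 - 1 and, from the antisymmetric part, M21 - M12 = -4a*b12, M13 - M31 = 4a*b13, M32 - M23 = -4a*b23.
Here tr M = 1679/625, so a^2 = (1 + tr M)/4 = 576/625 and a = ±24/25. Taking a = 24/25: M21 - M12 = 0, M13 - M31 = 0, M32 - M23 = 672/625, giving b12 = 0, b13 = 0, b23 = -7/25, i.e. R = 24/25 - 7/25*e23.
Its e23 coefficient is negative, so report the other preimage -R.
Answer: -24/25 + 7/25*e23. Key observation: the double cover Spin(3) -> SO(3) sends R and -R to the same matrix (trace 1679/625 here), so the stated sign of the e23 coefficient is what selects one sheet.


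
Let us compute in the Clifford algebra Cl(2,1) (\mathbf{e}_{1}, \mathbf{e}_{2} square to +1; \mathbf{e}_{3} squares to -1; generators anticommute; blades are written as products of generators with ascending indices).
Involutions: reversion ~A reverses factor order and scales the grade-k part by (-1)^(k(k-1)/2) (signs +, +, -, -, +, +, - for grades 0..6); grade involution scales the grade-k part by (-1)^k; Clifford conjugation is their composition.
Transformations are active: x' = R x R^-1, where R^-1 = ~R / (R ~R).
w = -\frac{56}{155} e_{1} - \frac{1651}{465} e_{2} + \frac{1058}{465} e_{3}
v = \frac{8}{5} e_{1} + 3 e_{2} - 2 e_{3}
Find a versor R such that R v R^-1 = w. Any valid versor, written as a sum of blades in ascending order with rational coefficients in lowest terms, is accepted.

R = v + w = \frac{192}{155} e_{1} - \frac{256}{465} e_{2} + \frac{128}{465} e_{3} works: the equal norms (\frac{189}{25}) guarantee its sandwich swaps v into w.
Answer: \frac{192}{155} e_{1} - \frac{256}{465} e_{2} + \frac{128}{465} e_{3}


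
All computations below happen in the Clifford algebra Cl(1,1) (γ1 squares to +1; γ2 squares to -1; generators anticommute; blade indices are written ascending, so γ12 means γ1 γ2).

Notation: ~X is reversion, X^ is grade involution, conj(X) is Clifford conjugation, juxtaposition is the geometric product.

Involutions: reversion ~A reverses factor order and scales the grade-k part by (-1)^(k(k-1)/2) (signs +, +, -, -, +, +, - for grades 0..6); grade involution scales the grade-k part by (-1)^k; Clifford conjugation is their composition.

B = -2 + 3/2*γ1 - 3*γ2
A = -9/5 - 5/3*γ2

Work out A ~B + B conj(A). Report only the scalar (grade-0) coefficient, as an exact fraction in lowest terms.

first term: -7/5 - 27/10*γ1 + 131/15*γ2 + 5/2*γ12
second term: 43/5 - 27/10*γ1 + 31/15*γ2 + 5/2*γ12
Answer: 36/5


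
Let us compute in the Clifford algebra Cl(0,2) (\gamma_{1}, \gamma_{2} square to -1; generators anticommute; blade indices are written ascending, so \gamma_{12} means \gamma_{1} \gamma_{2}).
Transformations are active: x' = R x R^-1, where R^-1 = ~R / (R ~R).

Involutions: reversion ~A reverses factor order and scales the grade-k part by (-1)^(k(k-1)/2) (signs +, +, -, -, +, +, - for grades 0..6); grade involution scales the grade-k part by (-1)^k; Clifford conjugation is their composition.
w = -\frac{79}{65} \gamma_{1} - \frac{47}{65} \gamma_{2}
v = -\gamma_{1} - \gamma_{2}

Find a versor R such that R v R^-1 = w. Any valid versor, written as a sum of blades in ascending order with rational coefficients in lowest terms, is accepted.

Key observation: q(v) = q(w) = -2 (sandwiches preserve the norm), so R = v + w = -\frac{144}{65} \gamma_{1} - \frac{112}{65} \gamma_{2} works whenever it is invertible — the component of v along it is kept and (v - w)/2 reverses, sending v to w.
Answer: -\frac{144}{65} \gamma_{1} - \frac{112}{65} \gamma_{2}


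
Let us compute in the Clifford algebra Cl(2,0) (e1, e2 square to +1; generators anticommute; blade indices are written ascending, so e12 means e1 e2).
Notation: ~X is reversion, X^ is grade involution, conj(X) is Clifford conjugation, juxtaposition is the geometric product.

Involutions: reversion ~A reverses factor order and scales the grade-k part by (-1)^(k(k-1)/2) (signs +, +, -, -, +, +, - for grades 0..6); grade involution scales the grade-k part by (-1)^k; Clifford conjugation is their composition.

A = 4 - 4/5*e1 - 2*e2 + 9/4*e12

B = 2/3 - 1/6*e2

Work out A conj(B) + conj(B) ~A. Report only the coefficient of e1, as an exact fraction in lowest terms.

first term: 7/3 - 19/120*e1 - 2/3*e2 + 41/30*e12
second term: 7/3 - 19/120*e1 - 2/3*e2 - 41/30*e12
Answer: -19/60


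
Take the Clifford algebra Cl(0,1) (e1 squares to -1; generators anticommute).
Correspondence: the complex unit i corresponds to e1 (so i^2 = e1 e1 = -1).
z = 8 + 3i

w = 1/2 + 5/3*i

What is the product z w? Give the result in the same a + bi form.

In blades: z = 8 + 3*e1, w = 1/2 + 5/3*e1.
Distribute z over w term by term (generator squares from the signature, products reordered to ascending indices): (8)*w = 4 + 40/3*e1; (3*e1)*w = -5 + 3/2*e1.
Sum: -1 + 89/6*e1; translating back through the correspondence:
Answer: -1 + 89/6*i


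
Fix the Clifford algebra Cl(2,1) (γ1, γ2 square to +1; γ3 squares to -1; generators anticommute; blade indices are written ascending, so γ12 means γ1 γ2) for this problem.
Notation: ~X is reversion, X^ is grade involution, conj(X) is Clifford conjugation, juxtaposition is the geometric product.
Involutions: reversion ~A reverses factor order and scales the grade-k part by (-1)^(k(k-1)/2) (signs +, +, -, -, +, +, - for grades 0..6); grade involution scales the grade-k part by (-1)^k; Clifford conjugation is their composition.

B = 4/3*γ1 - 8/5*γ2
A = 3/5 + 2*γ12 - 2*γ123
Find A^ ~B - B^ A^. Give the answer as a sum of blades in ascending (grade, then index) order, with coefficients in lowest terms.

first term: -12/5*γ1 - 272/75*γ2 + 16/5*γ13 + 8/3*γ23
second term: -4*γ1 - 128/75*γ2 - 16/5*γ13 - 8/3*γ23
Answer: 8/5*γ1 - 48/25*γ2 + 32/5*γ13 + 16/3*γ23


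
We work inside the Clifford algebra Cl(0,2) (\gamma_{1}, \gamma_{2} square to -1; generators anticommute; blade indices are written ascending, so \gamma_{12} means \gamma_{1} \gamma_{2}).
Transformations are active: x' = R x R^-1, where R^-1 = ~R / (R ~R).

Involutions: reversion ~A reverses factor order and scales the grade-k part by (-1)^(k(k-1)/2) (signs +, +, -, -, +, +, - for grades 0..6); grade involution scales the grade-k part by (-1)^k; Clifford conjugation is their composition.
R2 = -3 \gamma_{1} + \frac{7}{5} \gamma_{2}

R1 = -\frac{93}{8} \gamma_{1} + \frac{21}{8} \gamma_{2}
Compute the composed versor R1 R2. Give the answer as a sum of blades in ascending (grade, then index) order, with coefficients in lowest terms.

Distribute over the terms of R1 (each basis-blade product reordered to ascending indices, repeated generators contracted through their squares):
(-\frac{93}{8} \gamma_{1}) R2 = -\frac{279}{8} - \frac{651}{40} \gamma_{12}
(\frac{21}{8} \gamma_{2}) R2 = -\frac{147}{40} + \frac{63}{8} \gamma_{12}
Summing the partial products and collecting blades:
Answer: -\frac{771}{20} - \frac{42}{5} \gamma_{12}


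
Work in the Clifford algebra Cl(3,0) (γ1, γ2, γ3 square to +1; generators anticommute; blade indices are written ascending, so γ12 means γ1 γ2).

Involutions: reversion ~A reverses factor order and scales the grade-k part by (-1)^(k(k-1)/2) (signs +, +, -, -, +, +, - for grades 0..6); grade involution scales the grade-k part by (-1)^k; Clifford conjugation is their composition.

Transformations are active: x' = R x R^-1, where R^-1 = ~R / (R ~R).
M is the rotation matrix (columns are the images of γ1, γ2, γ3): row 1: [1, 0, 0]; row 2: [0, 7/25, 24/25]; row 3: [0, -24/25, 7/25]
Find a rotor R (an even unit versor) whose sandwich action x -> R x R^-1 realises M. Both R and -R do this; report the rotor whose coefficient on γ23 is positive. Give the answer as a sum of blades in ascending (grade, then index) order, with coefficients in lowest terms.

Method: write R = a + b12*γ12 + b13*γ13 + b23*γ23 with a^2 + b12^2 + b13^2 + b23^2 = 1 (so R^-1 = ~R). Expanding the columns R e_j ~R gives tr M = 4a^2 - 1 and, from the antisymmetric part, M21 - M12 = -4a*b12, M13 - M31 = 4a*b13, M32 - M23 = -4a*b23.
Here tr M = 39/25, so a^2 = (1 + tr M)/4 = 16/25 and a = ±4/5. Taking a = 4/5: M21 - M12 = 0, M13 - M31 = 0, M32 - M23 = -48/25, giving b12 = 0, b13 = 0, b23 = 3/5, i.e. R = 4/5 + 3/5*γ23.
Its γ23 coefficient is already positive.
Answer: 4/5 + 3/5*γ23. Note: both R and -R realise this M (trace 39/25); the covering map identifies them, and the γ23-coefficient sign is the tie-breaker.


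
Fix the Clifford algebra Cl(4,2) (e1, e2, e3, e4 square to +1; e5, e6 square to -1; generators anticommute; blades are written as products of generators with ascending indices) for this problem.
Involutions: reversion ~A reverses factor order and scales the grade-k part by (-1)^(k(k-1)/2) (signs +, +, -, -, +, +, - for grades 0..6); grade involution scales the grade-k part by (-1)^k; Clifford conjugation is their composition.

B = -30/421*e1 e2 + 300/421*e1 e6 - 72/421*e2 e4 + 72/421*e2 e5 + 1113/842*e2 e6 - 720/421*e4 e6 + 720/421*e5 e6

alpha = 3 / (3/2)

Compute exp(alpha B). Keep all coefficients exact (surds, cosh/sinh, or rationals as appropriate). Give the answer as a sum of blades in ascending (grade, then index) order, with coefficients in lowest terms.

B^2 term by term: the squares give (-30/421)^2*(e1 e2)^2 + (300/421)^2*(e1 e6)^2 + (-72/421)^2*(e2 e4)^2 + (72/421)^2*(e2 e5)^2 + (1113/842)^2*(e2 e6)^2 + (-720/421)^2*(e4 e6)^2 + (720/421)^2*(e5 e6)^2 = 900/177241*(-1) + 90000/177241*(+1) + 5184/177241*(-1) + 5184/177241*(+1) + 1238769/708964*(+1) + 518400/177241*(+1) + 518400/177241*(-1) = 9/4 (each basis 2-blade squares to minus the product of its generators' squares); cross terms between blades sharing an index anticommute and cancel; the commuting (index-disjoint) pairs give grade-4 terms 2*c*c'*(blade product), which cancel blade by blade — e1 e2 e4 e6: 43200/177241 - 43200/177241 = 0; e1 e2 e5 e6: -43200/177241 + 43200/177241 = 0; e2 e4 e5 e6: -103680/177241 + 103680/177241 = 0 — confirming B is simple. So B^2 = 9/4.
B^2 = 9/4 — B^2 > 0, so the exponential closes hyperbolically: l = 3/2, alpha*l = 3, so exp(alpha B) = cosh(3) + (sinh(3)/(3/2))*B = cosh(3) + (2*sinh(3)/3)*B.
Answer: cosh(3) - 20*sinh(3)/421*e1 e2 + 200*sinh(3)/421*e1 e6 - 48*sinh(3)/421*e2 e4 + 48*sinh(3)/421*e2 e5 + 371*sinh(3)/421*e2 e6 - 480*sinh(3)/421*e4 e6 + 480*sinh(3)/421*e5 e6


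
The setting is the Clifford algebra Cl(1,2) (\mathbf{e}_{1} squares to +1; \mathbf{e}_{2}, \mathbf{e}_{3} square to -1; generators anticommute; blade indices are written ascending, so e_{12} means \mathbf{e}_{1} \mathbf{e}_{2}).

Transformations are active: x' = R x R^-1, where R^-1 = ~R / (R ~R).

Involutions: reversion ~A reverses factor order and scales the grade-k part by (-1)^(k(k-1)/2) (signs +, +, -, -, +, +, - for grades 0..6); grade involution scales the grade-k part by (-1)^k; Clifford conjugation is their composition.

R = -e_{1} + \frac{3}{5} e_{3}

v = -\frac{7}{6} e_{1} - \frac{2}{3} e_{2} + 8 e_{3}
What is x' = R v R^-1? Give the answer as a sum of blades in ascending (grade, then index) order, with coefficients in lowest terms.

~R = -e_{1} + \frac{3}{5} e_{3}, and R ~R = \frac{16}{25}, so R^-1 = ~R / (\frac{16}{25}).
R v = -\frac{109}{30} + \frac{2}{3} e_{12} - \frac{73}{10} e_{13} + \frac{2}{5} e_{23}
Answer: \frac{601}{48} e_{1} + \frac{2}{3} e_{2} - \frac{237}{16} e_{3}


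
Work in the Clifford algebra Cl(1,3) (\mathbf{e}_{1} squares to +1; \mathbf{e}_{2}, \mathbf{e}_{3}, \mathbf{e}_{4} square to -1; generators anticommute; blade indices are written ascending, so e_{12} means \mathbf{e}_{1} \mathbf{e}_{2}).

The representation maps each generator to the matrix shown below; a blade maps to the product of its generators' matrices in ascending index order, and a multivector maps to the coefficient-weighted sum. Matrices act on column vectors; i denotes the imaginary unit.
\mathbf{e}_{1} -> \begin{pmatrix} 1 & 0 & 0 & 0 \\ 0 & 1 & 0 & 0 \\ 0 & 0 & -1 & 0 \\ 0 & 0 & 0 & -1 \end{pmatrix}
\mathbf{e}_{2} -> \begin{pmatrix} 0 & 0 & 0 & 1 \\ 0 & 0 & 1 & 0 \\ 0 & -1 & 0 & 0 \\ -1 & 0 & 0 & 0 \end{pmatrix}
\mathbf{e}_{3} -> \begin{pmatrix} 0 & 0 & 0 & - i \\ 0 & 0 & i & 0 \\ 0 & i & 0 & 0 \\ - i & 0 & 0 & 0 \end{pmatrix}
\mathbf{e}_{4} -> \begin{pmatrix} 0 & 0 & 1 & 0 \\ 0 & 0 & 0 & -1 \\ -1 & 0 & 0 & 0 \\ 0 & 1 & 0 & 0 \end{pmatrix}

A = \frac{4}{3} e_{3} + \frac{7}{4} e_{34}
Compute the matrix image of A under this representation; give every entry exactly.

Bivector images (products of the table entries): rho(e_{34}) = rho(\mathbf{e}_{3})rho(\mathbf{e}_{4}) = \begin{pmatrix} 0 & - i & 0 & 0 \\ - i & 0 & 0 & 0 \\ 0 & 0 & 0 & - i \\ 0 & 0 & - i & 0 \end{pmatrix}.
M = (\frac{4}{3})*rho(e_{3}) + (\frac{7}{4})*rho(e_{34}), summed entrywise:
Answer: \begin{pmatrix} 0 & - \frac{7 i}{4} & 0 & - \frac{4 i}{3} \\ - \frac{7 i}{4} & 0 & \frac{4 i}{3} & 0 \\ 0 & \frac{4 i}{3} & 0 & - \frac{7 i}{4} \\ - \frac{4 i}{3} & 0 & - \frac{7 i}{4} & 0 \end{pmatrix}


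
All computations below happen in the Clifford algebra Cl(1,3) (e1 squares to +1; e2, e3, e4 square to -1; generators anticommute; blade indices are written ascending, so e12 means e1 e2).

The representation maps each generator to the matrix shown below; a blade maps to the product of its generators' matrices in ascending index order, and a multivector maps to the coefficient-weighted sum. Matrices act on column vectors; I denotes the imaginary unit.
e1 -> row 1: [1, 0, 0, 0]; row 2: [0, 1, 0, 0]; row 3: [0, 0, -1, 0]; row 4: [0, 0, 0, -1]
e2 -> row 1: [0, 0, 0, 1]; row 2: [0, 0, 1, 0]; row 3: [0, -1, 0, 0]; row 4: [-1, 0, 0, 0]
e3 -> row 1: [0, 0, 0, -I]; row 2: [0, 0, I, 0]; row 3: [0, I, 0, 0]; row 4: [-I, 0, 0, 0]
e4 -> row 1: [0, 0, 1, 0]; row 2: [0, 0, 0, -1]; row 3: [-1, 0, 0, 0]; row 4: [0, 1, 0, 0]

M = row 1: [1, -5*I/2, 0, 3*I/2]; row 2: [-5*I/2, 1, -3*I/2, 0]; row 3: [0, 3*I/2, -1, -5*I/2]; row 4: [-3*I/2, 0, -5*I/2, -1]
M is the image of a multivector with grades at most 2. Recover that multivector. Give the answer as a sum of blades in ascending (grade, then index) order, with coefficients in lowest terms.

Method: the blade images are trace-orthogonal — tr(rho(e_A) rho(e_B)^-1) = 4 if A = B and 0 otherwise — and rho(e_A)^-1 = (e_A)^2 * rho(e_A) with (e_A)^2 = +1 or -1, so the coefficient of e_A in the preimage is (e_A)^2 * tr(M rho(e_A))/4.
Nonzero projections over blades of grade <= 2: e1: (e1)^2 = +1, tr(M rho(e1)) = 4, coefficient 1; e13: (e13)^2 = +1, tr(M rho(e13)) = -6, coefficient -3/2; e34: (e34)^2 = -1, tr(M rho(e34)) = -10, coefficient 5/2. Every other blade of grade <= 2 projects to 0.
Answer: e1 - 3/2*e13 + 5/2*e34


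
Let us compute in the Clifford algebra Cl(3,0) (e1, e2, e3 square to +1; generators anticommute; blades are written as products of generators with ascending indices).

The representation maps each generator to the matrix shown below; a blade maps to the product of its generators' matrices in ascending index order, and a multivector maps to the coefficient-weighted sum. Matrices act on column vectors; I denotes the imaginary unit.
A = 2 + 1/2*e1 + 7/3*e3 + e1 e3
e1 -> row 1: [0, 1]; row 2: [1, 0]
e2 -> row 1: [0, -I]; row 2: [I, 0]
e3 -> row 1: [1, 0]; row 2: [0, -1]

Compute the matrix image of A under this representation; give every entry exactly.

Bivector images (products of the table entries): rho(e1 e3) = rho(e1)rho(e3) = row 1: [0, -1]; row 2: [1, 0].
M = (2)*1 + (1/2)*rho(e1) + (7/3)*rho(e3) + (1)*rho(e1 e3), summed entrywise (1 is the identity matrix):
Answer: row 1: [13/3, -1/2]; row 2: [3/2, -1/3]


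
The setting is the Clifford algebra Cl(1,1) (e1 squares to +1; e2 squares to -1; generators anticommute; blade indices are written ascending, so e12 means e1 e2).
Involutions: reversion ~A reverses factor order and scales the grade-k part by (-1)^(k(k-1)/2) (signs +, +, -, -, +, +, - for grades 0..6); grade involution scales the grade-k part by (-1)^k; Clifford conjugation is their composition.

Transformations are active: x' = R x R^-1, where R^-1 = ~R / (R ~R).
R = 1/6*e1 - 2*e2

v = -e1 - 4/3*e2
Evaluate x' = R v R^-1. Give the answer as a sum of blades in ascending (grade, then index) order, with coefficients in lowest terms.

~R = 1/6*e1 - 2*e2, and R ~R = -143/36, so R^-1 = ~R / (-143/36).
R v = -17/6 - 20/9*e12
Answer: 177/143*e1 - 652/429*e2


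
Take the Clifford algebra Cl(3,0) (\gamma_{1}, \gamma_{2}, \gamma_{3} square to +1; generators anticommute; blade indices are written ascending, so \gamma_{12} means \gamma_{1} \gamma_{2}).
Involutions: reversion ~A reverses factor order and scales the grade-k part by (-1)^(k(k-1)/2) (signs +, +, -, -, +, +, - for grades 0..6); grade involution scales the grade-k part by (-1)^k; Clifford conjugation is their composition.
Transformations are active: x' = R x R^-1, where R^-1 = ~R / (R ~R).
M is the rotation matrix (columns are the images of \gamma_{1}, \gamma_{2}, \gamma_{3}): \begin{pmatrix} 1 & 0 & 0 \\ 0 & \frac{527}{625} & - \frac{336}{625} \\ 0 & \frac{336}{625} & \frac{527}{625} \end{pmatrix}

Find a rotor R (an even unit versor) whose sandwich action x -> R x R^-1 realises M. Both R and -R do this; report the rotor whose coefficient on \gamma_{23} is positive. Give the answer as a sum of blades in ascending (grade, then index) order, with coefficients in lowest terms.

Method: write R = a + b12*\gamma_{12} + b13*\gamma_{13} + b23*\gamma_{23} with a^2 + b12^2 + b13^2 + b23^2 = 1 (so R^-1 = ~R). Expanding the columns R e_j ~R gives tr M = 4a^2 - 1 and, from the antisymmetric part, M21 - M12 = -4a*b12, M13 - M31 = 4a*b13, M32 - M23 = -4a*b23.
Here tr M = \frac{1679}{625}, so a^2 = (1 + tr M)/4 = \frac{576}{625} and a = ±\frac{24}{25}. Taking a = \frac{24}{25}: M21 - M12 = 0, M13 - M31 = 0, M32 - M23 = \frac{672}{625}, giving b12 = 0, b13 = 0, b23 = -\frac{7}{25}, i.e. R = \frac{24}{25} - \frac{7}{25} \gamma_{23}.
Its \gamma_{23} coefficient is negative, so report the other preimage -R.
Answer: -\frac{24}{25} + \frac{7}{25} \gamma_{23}. Recall the cover is two-to-one: with M of trace \frac{1679}{625}, both preimages act alike, and the stated \gamma_{23} sign chooses the sheet.


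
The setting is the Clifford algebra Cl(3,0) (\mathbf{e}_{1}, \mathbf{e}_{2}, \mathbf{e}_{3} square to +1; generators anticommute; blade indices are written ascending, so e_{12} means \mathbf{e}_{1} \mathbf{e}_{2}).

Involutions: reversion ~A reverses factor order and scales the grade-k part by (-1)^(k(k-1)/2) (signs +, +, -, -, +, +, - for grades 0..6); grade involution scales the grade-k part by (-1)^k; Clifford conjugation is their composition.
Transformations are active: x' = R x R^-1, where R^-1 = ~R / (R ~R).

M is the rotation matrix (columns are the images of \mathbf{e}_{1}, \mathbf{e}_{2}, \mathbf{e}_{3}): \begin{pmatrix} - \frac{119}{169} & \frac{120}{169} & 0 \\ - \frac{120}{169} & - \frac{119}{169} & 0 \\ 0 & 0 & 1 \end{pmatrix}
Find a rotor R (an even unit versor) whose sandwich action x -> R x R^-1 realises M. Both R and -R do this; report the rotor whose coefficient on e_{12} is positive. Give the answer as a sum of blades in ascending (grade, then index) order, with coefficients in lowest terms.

Method: write R = a + b12*e_{12} + b13*e_{13} + b23*e_{23} with a^2 + b12^2 + b13^2 + b23^2 = 1 (so R^-1 = ~R). Expanding the columns R e_j ~R gives tr M = 4a^2 - 1 and, from the antisymmetric part, M21 - M12 = -4a*b12, M13 - M31 = 4a*b13, M32 - M23 = -4a*b23.
Here tr M = -\frac{69}{169}, so a^2 = (1 + tr M)/4 = \frac{25}{169} and a = ±\frac{5}{13}. Taking a = \frac{5}{13}: M21 - M12 = -\frac{240}{169}, M13 - M31 = 0, M32 - M23 = 0, giving b12 = \frac{12}{13}, b13 = 0, b23 = 0, i.e. R = \frac{5}{13} + \frac{12}{13} e_{12}.
Its e_{12} coefficient is already positive.
Answer: \frac{5}{13} + \frac{12}{13} e_{12}. Sheet selection: the two-to-one cover makes ±R indistinguishable at the matrix level (trace -\frac{69}{169}), so uniqueness comes from the required sign on e_{12}.


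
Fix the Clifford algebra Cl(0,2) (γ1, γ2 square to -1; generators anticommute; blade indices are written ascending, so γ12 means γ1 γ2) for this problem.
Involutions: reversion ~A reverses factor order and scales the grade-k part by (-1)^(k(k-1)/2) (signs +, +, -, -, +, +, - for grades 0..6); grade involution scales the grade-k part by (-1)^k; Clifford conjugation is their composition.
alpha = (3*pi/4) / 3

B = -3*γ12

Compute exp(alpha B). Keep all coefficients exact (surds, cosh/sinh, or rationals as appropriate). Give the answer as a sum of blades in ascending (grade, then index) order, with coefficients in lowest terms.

B^2 = (-3)^2*(γ12)^2 = 9*(-1) = -9 (a basis 2-blade squares to minus the product of its generators' squares).
B^2 = -9 — a negative square means the series sums to a rotation: l = 3, alpha*l = 3*pi/4, so exp(alpha B) = cos(3*pi/4) + (sin(3*pi/4)/3)*B = -sqrt(2)/2 + (sqrt(2)/6)*B.
Answer: -sqrt(2)/2 - sqrt(2)/2*γ12


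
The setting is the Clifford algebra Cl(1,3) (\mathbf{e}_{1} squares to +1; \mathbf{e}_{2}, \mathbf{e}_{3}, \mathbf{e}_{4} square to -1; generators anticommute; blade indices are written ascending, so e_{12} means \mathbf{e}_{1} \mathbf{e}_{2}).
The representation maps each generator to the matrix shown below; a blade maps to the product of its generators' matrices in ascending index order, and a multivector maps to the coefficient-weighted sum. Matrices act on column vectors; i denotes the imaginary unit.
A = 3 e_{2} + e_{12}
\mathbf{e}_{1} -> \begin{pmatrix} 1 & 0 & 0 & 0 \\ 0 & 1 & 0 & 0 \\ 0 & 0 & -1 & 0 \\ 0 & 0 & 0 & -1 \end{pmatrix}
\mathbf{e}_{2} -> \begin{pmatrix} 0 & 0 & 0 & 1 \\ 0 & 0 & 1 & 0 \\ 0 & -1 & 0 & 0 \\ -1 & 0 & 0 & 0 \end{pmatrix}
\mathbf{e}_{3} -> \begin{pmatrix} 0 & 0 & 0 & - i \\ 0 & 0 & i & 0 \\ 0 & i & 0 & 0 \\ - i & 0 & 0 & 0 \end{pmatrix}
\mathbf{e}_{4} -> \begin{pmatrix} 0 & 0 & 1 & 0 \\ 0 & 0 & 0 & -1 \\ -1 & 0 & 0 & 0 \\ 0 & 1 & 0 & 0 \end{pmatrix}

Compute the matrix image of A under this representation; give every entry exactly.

Bivector images (products of the table entries): rho(e_{12}) = rho(\mathbf{e}_{1})rho(\mathbf{e}_{2}) = \begin{pmatrix} 0 & 0 & 0 & 1 \\ 0 & 0 & 1 & 0 \\ 0 & 1 & 0 & 0 \\ 1 & 0 & 0 & 0 \end{pmatrix}.
M = (3)*rho(e_{2}) + (1)*rho(e_{12}), summed entrywise:
Answer: \begin{pmatrix} 0 & 0 & 0 & 4 \\ 0 & 0 & 4 & 0 \\ 0 & -2 & 0 & 0 \\ -2 & 0 & 0 & 0 \end{pmatrix}


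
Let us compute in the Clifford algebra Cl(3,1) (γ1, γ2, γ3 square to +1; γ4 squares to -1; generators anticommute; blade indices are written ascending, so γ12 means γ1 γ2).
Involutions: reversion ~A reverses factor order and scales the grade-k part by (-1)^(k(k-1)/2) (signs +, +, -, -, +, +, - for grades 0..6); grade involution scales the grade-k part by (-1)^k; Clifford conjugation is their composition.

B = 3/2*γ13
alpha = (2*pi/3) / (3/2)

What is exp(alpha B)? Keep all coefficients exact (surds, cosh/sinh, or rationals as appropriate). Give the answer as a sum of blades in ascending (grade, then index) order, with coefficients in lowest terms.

B^2 = (3/2)^2*(γ13)^2 = 9/4*(-1) = -9/4 (a basis 2-blade squares to minus the product of its generators' squares).
B^2 = -9/4 — the series telescopes trigonometrically here: l = 3/2, alpha*l = 2*pi/3, so exp(alpha B) = cos(2*pi/3) + (sin(2*pi/3)/(3/2))*B = -1/2 + (sqrt(3)/3)*B.
Answer: -1/2 + sqrt(3)/2*γ13


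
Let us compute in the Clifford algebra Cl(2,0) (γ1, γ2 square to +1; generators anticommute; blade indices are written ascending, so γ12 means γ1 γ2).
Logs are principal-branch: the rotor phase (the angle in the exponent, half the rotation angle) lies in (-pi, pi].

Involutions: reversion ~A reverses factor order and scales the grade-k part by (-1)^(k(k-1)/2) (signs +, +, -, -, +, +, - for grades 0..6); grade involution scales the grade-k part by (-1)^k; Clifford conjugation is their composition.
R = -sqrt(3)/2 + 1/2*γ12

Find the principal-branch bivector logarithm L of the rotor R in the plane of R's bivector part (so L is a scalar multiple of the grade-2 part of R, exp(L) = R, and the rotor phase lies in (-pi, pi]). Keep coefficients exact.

The scalar part of R is -sqrt(3)/2, and that scalar determines the rotor phase on the principal branch; recovering the unit plane as bivector-part over sine of the phase gives L = phase * plane.
Concretely: cos(phase) = -sqrt(3)/2 gives phase = ±5*pi/6, and since phase/sin(phase) is even the sign is immaterial: L = (phase/sin(phase)) * <R>_2 = (5*pi/3) * <R>_2.
Answer: 5*pi/6*γ12


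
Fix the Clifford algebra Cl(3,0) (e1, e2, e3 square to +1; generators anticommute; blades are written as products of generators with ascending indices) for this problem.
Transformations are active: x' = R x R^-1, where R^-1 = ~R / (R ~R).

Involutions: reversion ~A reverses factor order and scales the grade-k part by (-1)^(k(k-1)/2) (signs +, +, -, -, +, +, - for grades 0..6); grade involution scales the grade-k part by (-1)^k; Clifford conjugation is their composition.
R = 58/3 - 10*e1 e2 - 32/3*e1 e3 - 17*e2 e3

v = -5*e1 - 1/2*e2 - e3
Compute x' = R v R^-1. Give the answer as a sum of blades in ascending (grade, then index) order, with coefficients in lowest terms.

~R = 58/3 + 10*e1 e2 + 32/3*e1 e3 + 17*e2 e3, and R ~R = 7889/9, so R^-1 = ~R / (7889/9).
R v = -81*e1 - 128/3*e2 - 487/6*e3 + 269/3*e1 e2 e3
Answer: -16181/7889*e1 + 12625/15778*e2 - 36497/7889*e3


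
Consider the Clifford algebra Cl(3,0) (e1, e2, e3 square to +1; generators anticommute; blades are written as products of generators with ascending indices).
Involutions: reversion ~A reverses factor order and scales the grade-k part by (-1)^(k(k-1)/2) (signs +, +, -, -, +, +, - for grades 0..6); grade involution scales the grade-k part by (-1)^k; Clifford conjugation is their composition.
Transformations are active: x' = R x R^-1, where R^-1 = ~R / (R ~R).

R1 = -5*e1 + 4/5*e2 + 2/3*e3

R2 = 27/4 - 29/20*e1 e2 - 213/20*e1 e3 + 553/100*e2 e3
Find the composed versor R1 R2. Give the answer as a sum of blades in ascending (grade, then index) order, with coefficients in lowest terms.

Distribute over the terms of R1 (each basis-blade product reordered to ascending indices, repeated generators contracted through their squares):
(-5*e1) R2 = -135/4*e1 + 29/4*e2 + 213/4*e3 - 553/20*e1 e2 e3
(4/5*e2) R2 = 29/25*e1 + 27/5*e2 + 553/125*e3 + 213/25*e1 e2 e3
(2/3*e3) R2 = 71/10*e1 - 553/150*e2 + 9/2*e3 - 29/30*e1 e2 e3
Summing the partial products and collecting blades:
Answer: -2549/100*e1 + 2689/300*e2 + 31087/500*e3 - 6029/300*e1 e2 e3


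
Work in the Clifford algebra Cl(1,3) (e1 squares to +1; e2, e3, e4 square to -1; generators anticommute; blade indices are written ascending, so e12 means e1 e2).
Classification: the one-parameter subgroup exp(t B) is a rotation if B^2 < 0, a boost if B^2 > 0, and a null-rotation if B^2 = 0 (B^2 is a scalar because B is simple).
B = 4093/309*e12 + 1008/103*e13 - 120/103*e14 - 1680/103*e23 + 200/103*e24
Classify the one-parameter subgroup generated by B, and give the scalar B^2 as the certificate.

B^2 term by term: the squares give (4093/309)^2*(e12)^2 + (1008/103)^2*(e13)^2 + (-120/103)^2*(e14)^2 + (-1680/103)^2*(e23)^2 + (200/103)^2*(e24)^2 = 16752649/95481*(+1) + 1016064/10609*(+1) + 14400/10609*(+1) + 2822400/10609*(-1) + 40000/10609*(-1) = 25/9 (each basis 2-blade squares to minus the product of its generators' squares); cross terms between blades sharing an index anticommute and cancel; the commuting (index-disjoint) pairs give grade-4 terms 2*c*c'*(blade product), which cancel blade by blade — e1234: -403200/10609 + 403200/10609 = 0 — confirming B is simple. So B^2 = 25/9.
Answer: boost, certificate B^2 = 25/9. One invariant decides it: the square 25/9 survives every conjugation, and its sign is exactly the classification.


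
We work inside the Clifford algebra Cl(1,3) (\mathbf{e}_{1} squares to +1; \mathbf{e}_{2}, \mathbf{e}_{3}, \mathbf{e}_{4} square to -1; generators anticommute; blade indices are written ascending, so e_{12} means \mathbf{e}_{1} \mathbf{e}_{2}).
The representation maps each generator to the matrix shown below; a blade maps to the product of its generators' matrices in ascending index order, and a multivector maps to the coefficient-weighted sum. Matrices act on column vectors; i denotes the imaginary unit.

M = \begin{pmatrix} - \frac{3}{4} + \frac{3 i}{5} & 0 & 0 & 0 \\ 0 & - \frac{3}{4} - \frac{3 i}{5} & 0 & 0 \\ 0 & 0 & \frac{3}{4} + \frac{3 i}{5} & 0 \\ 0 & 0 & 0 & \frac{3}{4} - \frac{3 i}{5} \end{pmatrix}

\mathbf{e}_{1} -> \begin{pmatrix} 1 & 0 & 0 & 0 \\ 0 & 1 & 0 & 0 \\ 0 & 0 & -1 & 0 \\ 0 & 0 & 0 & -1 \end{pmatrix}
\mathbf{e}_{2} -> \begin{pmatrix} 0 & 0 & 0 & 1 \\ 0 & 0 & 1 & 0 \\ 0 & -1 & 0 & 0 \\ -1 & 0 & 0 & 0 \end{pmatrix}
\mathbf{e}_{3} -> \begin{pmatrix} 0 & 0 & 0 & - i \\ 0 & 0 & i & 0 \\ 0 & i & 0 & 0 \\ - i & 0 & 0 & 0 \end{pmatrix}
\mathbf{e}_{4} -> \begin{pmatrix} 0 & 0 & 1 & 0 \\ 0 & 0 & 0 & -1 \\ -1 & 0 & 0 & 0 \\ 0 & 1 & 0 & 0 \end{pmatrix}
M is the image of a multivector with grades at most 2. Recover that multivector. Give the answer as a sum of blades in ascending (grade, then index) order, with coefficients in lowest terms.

Method: the blade images are trace-orthogonal — tr(rho(e_A) rho(e_B)^-1) = 4 if A = B and 0 otherwise — and rho(e_A)^-1 = (e_A)^2 * rho(e_A) with (e_A)^2 = +1 or -1, so the coefficient of e_A in the preimage is (e_A)^2 * tr(M rho(e_A))/4.
Nonzero projections over blades of grade <= 2: e_{1}: (e_{1})^2 = +1, tr(M rho(e_{1})) = -3, coefficient -\frac{3}{4}; e_{23}: (e_{23})^2 = -1, tr(M rho(e_{23})) = \frac{12}{5}, coefficient -\frac{3}{5}. Every other blade of grade <= 2 projects to 0.
Answer: -\frac{3}{4} e_{1} - \frac{3}{5} e_{23}


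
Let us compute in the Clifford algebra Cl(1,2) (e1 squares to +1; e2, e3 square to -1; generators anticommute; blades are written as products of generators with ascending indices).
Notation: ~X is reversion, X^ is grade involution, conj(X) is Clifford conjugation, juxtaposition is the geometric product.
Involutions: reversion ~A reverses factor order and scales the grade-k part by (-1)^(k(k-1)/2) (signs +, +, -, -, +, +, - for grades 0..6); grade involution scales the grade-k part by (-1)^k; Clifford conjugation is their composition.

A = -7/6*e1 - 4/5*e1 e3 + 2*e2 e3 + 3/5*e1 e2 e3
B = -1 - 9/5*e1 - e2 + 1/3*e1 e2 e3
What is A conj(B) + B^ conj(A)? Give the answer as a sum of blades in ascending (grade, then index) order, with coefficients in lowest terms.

first term: -23/10 + 1/2*e1 + 4/15*e2 + 86/25*e3 - 7/6*e1 e2 + 7/5*e1 e3 - 589/450*e2 e3 + 19/5*e1 e2 e3
second term: 23/10 - 11/6*e1 + 4/15*e2 + 86/25*e3 - 7/6*e1 e2 - 1/5*e1 e3 + 1211/450*e2 e3 - 5*e1 e2 e3
Answer: -4/3*e1 + 8/15*e2 + 172/25*e3 - 7/3*e1 e2 + 6/5*e1 e3 + 311/225*e2 e3 - 6/5*e1 e2 e3


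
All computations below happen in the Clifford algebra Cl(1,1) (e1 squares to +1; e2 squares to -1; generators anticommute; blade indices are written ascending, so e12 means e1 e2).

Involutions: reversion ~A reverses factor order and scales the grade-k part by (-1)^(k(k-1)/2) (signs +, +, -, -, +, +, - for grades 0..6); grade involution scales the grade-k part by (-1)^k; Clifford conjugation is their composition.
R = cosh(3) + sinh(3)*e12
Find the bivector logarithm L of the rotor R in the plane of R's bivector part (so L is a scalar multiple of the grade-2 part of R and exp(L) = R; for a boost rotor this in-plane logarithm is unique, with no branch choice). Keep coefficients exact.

The scalar part of R is cosh(3), which fixes the rapidity magnitude through cosh (cosh is even, so it cannot fix the sign — the bivector part carries that); dividing the bivector part by sinh of the rapidity gives the plane, and L = rapidity * plane, where the joint sign ambiguity of (rapidity, plane) cancels in the product.
Concretely: cosh(rapidity) = cosh(3) gives rapidity = ±3, and since rapidity/sinh(rapidity) is even the sign is immaterial: L = (rapidity/sinh(rapidity)) * <R>_2 = (3/sinh(3)) * <R>_2.
Answer: 3*e12


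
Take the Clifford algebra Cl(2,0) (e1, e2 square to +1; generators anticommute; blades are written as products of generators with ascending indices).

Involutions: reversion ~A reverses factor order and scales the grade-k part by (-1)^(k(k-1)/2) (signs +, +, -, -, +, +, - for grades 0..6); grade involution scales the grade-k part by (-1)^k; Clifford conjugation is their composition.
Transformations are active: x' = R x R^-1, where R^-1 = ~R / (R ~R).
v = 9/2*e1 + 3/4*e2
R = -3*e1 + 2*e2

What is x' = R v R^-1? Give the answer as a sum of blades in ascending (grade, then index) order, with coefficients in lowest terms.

~R = -3*e1 + 2*e2, and R ~R = 13, so R^-1 = ~R / (13).
R v = -12 - 45/4*e1 e2
Answer: 27/26*e1 - 231/52*e2


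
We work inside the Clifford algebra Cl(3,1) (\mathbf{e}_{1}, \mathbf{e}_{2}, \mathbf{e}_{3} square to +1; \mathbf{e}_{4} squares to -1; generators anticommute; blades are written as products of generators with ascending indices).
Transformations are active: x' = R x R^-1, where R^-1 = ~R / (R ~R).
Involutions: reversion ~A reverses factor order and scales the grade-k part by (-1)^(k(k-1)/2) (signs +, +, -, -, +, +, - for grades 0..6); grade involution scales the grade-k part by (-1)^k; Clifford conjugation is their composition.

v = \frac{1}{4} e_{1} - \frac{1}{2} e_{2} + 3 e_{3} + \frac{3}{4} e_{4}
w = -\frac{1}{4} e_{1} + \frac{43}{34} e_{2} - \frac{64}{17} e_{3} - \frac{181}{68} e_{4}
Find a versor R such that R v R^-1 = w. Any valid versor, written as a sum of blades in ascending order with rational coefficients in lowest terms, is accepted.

A norm check does it: q(v) = q(w) = \frac{35}{4}, hence R = v + w = \frac{13}{17} e_{2} - \frac{13}{17} e_{3} - \frac{65}{34} e_{4} realises the map — parallel part kept, (v - w)/2 negated, v carried to w.
Answer: \frac{13}{17} e_{2} - \frac{13}{17} e_{3} - \frac{65}{34} e_{4}


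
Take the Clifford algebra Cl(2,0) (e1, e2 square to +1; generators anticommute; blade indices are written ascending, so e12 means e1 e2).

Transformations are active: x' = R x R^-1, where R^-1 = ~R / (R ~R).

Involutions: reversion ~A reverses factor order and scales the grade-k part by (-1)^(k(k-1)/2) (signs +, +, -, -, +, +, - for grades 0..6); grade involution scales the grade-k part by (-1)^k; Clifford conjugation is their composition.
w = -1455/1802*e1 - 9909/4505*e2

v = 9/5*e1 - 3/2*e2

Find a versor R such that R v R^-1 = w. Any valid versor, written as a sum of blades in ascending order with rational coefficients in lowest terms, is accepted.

Why this works: both vectors square to 549/100, so q(v) = q(w) and R = v + w = 8943/9010*e1 - 33333/9010*e2 carries v to w — its own direction survives, the complement (v - w)/2 flips.
Answer: 8943/9010*e1 - 33333/9010*e2


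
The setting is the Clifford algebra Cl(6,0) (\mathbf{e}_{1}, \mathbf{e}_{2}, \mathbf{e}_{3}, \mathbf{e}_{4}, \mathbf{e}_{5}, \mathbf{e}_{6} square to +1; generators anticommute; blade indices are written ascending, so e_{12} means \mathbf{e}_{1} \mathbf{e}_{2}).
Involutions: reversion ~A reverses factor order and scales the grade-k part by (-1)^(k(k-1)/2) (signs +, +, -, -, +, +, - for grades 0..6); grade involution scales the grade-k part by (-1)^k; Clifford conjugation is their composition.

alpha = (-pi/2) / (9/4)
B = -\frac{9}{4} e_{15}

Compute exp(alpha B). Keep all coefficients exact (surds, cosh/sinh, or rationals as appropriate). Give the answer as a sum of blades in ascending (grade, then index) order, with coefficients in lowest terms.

B^2 = (-\frac{9}{4})^2*(e_{15})^2 = \frac{81}{16}*(-1) = -\frac{81}{16} (a basis 2-blade squares to minus the product of its generators' squares).
B^2 = -\frac{81}{16} — B^2 < 0, so the exponential closes trigonometrically: l = \frac{9}{4}, alpha*l = - \frac{\pi}{2}, so exp(alpha B) = cos(- \frac{\pi}{2}) + (sin(- \frac{\pi}{2})/(\frac{9}{4}))*B = 0 + (- \frac{4}{9})*B.
Answer: e_{15}


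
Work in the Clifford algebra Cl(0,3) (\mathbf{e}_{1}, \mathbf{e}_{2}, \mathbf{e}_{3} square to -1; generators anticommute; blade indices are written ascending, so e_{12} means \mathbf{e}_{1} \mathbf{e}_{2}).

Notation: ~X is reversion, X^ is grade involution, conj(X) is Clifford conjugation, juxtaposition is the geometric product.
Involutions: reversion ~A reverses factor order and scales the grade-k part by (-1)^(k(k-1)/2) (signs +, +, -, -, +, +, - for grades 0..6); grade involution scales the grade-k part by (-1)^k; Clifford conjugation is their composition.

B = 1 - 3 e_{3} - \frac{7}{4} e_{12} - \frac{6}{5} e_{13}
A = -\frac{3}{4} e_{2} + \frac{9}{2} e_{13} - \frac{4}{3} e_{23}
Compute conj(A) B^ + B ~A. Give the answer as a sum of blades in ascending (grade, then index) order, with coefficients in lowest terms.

first term: -\frac{27}{5} + \frac{195}{16} e_{1} - \frac{13}{4} e_{2} + \frac{8}{5} e_{12} - \frac{41}{6} e_{13} - \frac{103}{24} e_{23} + \frac{9}{10} e_{123}
second term: -\frac{27}{5} + \frac{195}{16} e_{1} - \frac{19}{4} e_{2} - \frac{8}{5} e_{12} - \frac{13}{6} e_{13} + \frac{167}{24} e_{23} - \frac{9}{10} e_{123}
Answer: -\frac{54}{5} + \frac{195}{8} e_{1} - 8 e_{2} - 9 e_{13} + \frac{8}{3} e_{23}
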